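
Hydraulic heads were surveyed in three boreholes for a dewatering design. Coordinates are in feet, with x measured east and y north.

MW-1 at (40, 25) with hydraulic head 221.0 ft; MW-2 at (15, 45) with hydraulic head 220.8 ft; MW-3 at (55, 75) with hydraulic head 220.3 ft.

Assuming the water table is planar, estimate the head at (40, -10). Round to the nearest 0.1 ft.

Three-point gradient (reference MW-1): Δ to MW-2 = (-25, 20, -0.2), Δ to MW-3 = (15, 50, -0.7).
∂h/∂x = -0.002581, ∂h/∂y = -0.01323 (det = -1550).
h(40, -10) = 221.0 + (-0.002581)·(0) + (-0.01323)·(-35) = 221.0 -0.000 +0.463 = 221.463 ft.

221.5 ft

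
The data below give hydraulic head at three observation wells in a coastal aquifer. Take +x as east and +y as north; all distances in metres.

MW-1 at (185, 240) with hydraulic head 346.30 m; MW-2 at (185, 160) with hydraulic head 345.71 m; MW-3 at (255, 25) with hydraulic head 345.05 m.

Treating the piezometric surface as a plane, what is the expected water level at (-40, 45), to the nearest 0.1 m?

With h = a·x + b·y + c and MW-1 as origin, the differences give:
  0·a + (-80)·b = -0.59
  70·a + (-215)·b = -1.25
Eliminate b (×(-215) and ×(-80), subtract): 5600·a = 26.850 → a = ∂h/∂x = +0.004795
Back-substitute: b = ∂h/∂y = +0.007375.
h(-40, 45) = 346.30 + (+0.004795)·(-225) + (+0.007375)·(-195) = 346.30 -1.079 -1.438 = 343.783 m.

343.8 m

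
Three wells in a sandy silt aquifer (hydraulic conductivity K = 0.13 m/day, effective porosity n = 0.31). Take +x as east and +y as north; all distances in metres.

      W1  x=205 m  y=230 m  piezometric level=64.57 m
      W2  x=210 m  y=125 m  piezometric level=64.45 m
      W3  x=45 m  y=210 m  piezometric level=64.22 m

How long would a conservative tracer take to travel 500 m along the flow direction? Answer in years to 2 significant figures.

1400 years

Taking W1 as reference: W2−W1 = (5, -105, -0.12); W3−W1 = (-160, -20, -0.35).
Solve a·Δx + b·Δy = Δh: det = 5·(-20) − (-160)·(-105) = -16900.
∂h/∂x = [(-0.12)·(-20) − (-0.35)·(-105)] / -16900 = +0.002033
∂h/∂y = [5·(-0.35) − (-160)·(-0.12)] / -16900 = +0.001240
|∇h| = √(0.002033² + 0.001240²) = 0.002381
Seepage velocity v = K·i/n = 0.13 × 0.002381 / 0.31 = 0.0009985 m/day.
t = 500 / 0.0009985 = 5.008e+05 days = 1.37e+03 years.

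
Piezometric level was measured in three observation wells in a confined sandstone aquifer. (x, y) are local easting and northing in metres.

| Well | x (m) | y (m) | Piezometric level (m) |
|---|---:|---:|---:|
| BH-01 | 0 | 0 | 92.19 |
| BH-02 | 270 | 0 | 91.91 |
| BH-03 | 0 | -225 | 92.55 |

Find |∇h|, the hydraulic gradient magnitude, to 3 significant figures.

0.00191

∂h/∂x = (91.91 − 92.19) / (270 − 0) = -0.001037
∂h/∂y = (92.55 − 92.19) / (-225 − 0) = -0.001600
|∇h| = √(-0.001037² + -0.001600²) = 0.001907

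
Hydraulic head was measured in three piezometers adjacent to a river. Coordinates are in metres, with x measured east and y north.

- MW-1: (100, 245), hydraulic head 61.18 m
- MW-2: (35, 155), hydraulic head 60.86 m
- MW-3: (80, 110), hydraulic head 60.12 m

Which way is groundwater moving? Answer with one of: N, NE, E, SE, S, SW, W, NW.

SE

Three-point gradient (reference MW-1): Δ to MW-2 = (-65, -90, -0.32), Δ to MW-3 = (-20, -135, -1.06).
∂h/∂x = -0.007484, ∂h/∂y = +0.008961 (det = 6975).
Flow = −∇h = (+0.007484 east, -0.008961 north), which points southeast.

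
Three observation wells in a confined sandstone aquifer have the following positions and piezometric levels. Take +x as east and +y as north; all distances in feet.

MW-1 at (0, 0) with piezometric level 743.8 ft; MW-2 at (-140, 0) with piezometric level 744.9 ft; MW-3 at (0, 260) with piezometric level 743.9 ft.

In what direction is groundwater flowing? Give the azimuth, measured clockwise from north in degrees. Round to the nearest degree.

∂h/∂x = (744.9 − 743.8) / (-140 − 0) = -0.007857
∂h/∂y = (743.9 − 743.8) / (260 − 0) = +0.0003846
Flow direction (−∇h) has components (+0.007857 E, -0.0003846 N).
Azimuth = atan2(E, N) = atan2(+0.007857, -0.0003846) = 92.8° ≈ 093°.

093°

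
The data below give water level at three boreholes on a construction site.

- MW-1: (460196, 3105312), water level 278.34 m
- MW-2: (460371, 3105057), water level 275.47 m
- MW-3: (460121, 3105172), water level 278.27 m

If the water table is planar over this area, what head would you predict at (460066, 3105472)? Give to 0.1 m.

280.3 m

Taking MW-1 as reference: MW-2−MW-1 = (175, -255, -2.87); MW-3−MW-1 = (-75, -140, -0.07).
Determinant of the coordinate differences = 175·(-140) − (-75)·(-255) = -43625.
∂h/∂x = [(-2.87)·(-140) − (-0.07)·(-255)] / -43625 = -0.008801
∂h/∂y = [175·(-0.07) − (-75)·(-2.87)] / -43625 = +0.005215
h(460066, 3105472) = 278.34 + (-0.008801)·(-130) + (+0.005215)·(160) = 278.34 +1.144 +0.834 = 280.319 m.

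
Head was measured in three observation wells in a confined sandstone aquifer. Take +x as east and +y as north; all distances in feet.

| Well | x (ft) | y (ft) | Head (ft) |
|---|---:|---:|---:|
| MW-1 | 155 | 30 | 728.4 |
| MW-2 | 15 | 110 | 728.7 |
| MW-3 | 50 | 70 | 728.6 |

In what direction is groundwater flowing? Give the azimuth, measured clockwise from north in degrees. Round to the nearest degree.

131°

Differences from MW-1: to MW-2 (Δx, Δy, Δh) = (-140, 80, +0.3); to MW-3 = (-105, 40, +0.2).
Solve a·Δx + b·Δy = Δh: det = (-140)·40 − (-105)·80 = 2800.
∂h/∂x = [(+0.3)·40 − (+0.2)·80] / 2800 = -0.001429
∂h/∂y = [(-140)·(+0.2) − (-105)·(+0.3)] / 2800 = +0.001250
Flow direction (−∇h) has components (+0.001429 E, -0.001250 N).
Azimuth = atan2(E, N) = atan2(+0.001429, -0.001250) = 131.2° ≈ 131°.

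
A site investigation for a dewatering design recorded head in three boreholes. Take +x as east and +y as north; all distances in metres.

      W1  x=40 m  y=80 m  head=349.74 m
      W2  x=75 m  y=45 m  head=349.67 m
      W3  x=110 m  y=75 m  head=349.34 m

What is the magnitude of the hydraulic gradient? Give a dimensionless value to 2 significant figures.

0.0072

Differences from W1: to W2 (Δx, Δy, Δh) = (35, -35, -0.07); to W3 = (70, -5, -0.40).
Determinant of the coordinate differences = 35·(-5) − 70·(-35) = 2275.
∂h/∂x = [(-0.07)·(-5) − (-0.40)·(-35)] / 2275 = -0.006000
∂h/∂y = [35·(-0.40) − 70·(-0.07)] / 2275 = -0.004000
|∇h| = √(-0.006000² + -0.004000²) = 0.007211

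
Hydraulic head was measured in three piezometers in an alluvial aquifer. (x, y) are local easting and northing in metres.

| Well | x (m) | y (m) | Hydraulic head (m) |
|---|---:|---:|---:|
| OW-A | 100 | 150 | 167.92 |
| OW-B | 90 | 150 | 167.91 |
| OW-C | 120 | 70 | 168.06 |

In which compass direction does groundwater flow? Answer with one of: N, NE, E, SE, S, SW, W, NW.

NW

Taking OW-A as reference: OW-B−OW-A = (-10, 0, -0.01); OW-C−OW-A = (20, -80, +0.14).
Determinant of the coordinate differences = (-10)·(-80) − 20·0 = 800.
∂h/∂x = [(-0.01)·(-80) − (+0.14)·0] / 800 = +0.0010000
∂h/∂y = [(-10)·(+0.14) − 20·(-0.01)] / 800 = -0.001500
Flow = −∇h = (-0.0010000 east, +0.001500 north), which points northwest.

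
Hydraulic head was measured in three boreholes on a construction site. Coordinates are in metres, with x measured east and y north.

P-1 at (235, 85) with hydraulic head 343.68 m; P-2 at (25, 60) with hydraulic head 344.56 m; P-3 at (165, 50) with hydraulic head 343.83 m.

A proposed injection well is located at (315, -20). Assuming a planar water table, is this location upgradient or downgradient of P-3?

downgradient

Differences from P-1: to P-2 (Δx, Δy, Δh) = (-210, -25, +0.88); to P-3 = (-70, -35, +0.15).
Determinant of the coordinate differences = (-210)·(-35) − (-70)·(-25) = 5600.
∂h/∂x = [(+0.88)·(-35) − (+0.15)·(-25)] / 5600 = -0.004830
∂h/∂y = [(-210)·(+0.15) − (-70)·(+0.88)] / 5600 = +0.005375
Head at (315, -20) = 343.68 + (-0.004830)·(80) + (+0.005375)·(-105) = 342.73 m.
That is lower than the 343.83 m at P-3, so the point is downgradient.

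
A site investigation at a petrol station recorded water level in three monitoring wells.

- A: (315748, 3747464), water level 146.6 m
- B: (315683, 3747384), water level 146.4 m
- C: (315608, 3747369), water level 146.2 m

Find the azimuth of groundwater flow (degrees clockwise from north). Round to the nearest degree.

With h = a·x + b·y + c and A as origin, the differences give:
  (-65)·a + (-80)·b = -0.2
  (-140)·a + (-95)·b = -0.4
Eliminate b (×(-95) and ×(-80), subtract): -5025·a = -13.00 → a = ∂h/∂x = +0.002587
Back-substitute: b = ∂h/∂y = +0.0003980.
Flow direction (−∇h) has components (-0.002587 E, -0.0003980 N).
Azimuth = atan2(E, N) = atan2(-0.002587, -0.0003980) = 261.3° ≈ 261°.

261°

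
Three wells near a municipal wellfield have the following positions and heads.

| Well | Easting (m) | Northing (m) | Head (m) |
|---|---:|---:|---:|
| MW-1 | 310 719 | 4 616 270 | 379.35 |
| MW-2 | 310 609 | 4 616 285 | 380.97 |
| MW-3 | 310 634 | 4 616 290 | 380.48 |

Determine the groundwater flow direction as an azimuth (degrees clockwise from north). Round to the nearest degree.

049°

Differences from MW-1: to MW-2 (Δx, Δy, Δh) = (-110, 15, +1.62); to MW-3 = (-85, 20, +1.13).
Solve a·Δx + b·Δy = Δh: det = (-110)·20 − (-85)·15 = -925.
∂h/∂x = [(+1.62)·20 − (+1.13)·15] / -925 = -0.01670
∂h/∂y = [(-110)·(+1.13) − (-85)·(+1.62)] / -925 = -0.01449
Flow direction (−∇h) has components (+0.01670 E, +0.01449 N).
Azimuth = atan2(E, N) = atan2(+0.01670, +0.01449) = 49.1° ≈ 049°.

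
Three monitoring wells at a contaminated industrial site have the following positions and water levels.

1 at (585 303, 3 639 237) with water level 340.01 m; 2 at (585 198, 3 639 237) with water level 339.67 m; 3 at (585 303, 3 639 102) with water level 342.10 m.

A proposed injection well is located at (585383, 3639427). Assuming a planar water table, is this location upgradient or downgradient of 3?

∂h/∂x = (339.67 − 340.01) / (585198 − 585303) = +0.003238
∂h/∂y = (342.10 − 340.01) / (3639102 − 3639237) = -0.01548
Head at (585383, 3639427) = 340.01 + (+0.003238)·(80) + (-0.01548)·(190) = 337.33 m.
That is lower than the 342.10 m at 3, so the point is downgradient.

downgradient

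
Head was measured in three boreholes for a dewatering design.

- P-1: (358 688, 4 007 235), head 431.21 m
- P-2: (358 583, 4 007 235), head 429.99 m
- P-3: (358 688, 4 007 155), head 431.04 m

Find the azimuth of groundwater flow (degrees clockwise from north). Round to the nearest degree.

260°

∂h/∂x = (429.99 − 431.21) / (358583 − 358688) = +0.01162
∂h/∂y = (431.04 − 431.21) / (4007155 − 4007235) = +0.002125
Flow direction (−∇h) has components (-0.01162 E, -0.002125 N).
Azimuth = atan2(E, N) = atan2(-0.01162, -0.002125) = 259.6° ≈ 260°.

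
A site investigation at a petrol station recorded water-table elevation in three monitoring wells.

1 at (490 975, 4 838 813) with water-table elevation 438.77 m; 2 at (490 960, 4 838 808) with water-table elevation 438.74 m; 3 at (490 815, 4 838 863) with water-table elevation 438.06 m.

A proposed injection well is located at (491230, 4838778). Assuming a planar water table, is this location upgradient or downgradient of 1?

upgradient

Differences from 1: to 2 (Δx, Δy, Δh) = (-15, -5, -0.03); to 3 = (-160, 50, -0.71).
Solve a·Δx + b·Δy = Δh: det = (-15)·50 − (-160)·(-5) = -1550.
∂h/∂x = [(-0.03)·50 − (-0.71)·(-5)] / -1550 = +0.003258
∂h/∂y = [(-15)·(-0.71) − (-160)·(-0.03)] / -1550 = -0.003774
Head at (491230, 4838778) = 438.77 + (+0.003258)·(255) + (-0.003774)·(-35) = 439.73 m.
That is higher than the 438.77 m at 1, so the point is upgradient.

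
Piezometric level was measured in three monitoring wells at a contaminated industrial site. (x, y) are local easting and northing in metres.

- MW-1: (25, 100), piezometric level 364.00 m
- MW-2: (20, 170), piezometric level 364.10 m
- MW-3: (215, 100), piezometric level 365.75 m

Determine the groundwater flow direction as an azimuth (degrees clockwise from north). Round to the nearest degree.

257°

Taking MW-1 as reference: MW-2−MW-1 = (-5, 70, +0.10); MW-3−MW-1 = (190, 0, +1.75).
Solve a·Δx + b·Δy = Δh: det = (-5)·0 − 190·70 = -13300.
∂h/∂x = [(+0.10)·0 − (+1.75)·70] / -13300 = +0.009211
∂h/∂y = [(-5)·(+1.75) − 190·(+0.10)] / -13300 = +0.002086
Flow direction (−∇h) has components (-0.009211 E, -0.002086 N).
Azimuth = atan2(E, N) = atan2(-0.009211, -0.002086) = 257.2° ≈ 257°.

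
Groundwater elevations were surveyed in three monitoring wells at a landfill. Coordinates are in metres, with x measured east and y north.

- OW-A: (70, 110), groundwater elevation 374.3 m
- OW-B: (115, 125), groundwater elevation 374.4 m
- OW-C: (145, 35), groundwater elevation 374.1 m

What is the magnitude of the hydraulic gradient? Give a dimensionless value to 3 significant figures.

0.00380

Three-point gradient (reference OW-A): Δ to OW-B = (45, 15, +0.1), Δ to OW-C = (75, -75, -0.2).
∂h/∂x = +0.0010000, ∂h/∂y = +0.003667 (det = -4500).
|∇h| = √(0.0010000² + 0.003667²) = 0.003801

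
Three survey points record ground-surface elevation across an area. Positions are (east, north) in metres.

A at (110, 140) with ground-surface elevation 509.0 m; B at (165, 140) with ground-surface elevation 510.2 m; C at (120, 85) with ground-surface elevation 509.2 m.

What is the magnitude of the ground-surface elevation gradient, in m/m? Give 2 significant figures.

0.022 m/m

With z = a·x + b·y + c and A as origin, the differences give:
  55·a + 0·b = +1.2
  10·a + (-55)·b = +0.2
Eliminate b (×(-55) and ×0, subtract): -3025·a = -66.00 → a = ∂z/∂x = +0.02182
Back-substitute: b = ∂z/∂y = +0.0003306.
|∇f| = √(0.02182² + 0.0003306²) = 0.02182 m/m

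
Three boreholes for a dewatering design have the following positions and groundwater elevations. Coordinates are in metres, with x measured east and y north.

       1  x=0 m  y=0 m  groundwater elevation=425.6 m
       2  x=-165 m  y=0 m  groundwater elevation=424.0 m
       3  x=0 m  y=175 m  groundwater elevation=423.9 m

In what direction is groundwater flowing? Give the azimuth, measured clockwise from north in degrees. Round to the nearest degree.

∂h/∂x = (424.0 − 425.6) / (-165 − 0) = +0.009697
∂h/∂y = (423.9 − 425.6) / (175 − 0) = -0.009714
Flow direction (−∇h) has components (-0.009697 E, +0.009714 N).
Azimuth = atan2(E, N) = atan2(-0.009697, +0.009714) = 315.1° ≈ 315°.

315°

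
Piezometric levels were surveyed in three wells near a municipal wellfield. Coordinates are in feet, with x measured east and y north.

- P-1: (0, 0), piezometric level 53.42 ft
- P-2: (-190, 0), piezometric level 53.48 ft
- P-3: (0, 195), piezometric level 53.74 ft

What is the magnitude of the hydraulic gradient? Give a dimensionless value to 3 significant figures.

∂h/∂x = (53.48 − 53.42) / (-190 − 0) = -0.0003158
∂h/∂y = (53.74 − 53.42) / (195 − 0) = +0.001641
|∇h| = √(-0.0003158² + 0.001641²) = 0.001671

0.00167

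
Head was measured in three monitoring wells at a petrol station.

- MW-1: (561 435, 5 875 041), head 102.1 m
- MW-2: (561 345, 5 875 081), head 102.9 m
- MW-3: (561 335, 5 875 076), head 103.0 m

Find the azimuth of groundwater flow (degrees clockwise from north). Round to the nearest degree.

083°

Three-point gradient (reference MW-1): Δ to MW-2 = (-90, 40, +0.8), Δ to MW-3 = (-100, 35, +0.9).
∂h/∂x = -0.009412, ∂h/∂y = -0.001176 (det = 850).
Flow direction (−∇h) has components (+0.009412 E, +0.001176 N).
Azimuth = atan2(E, N) = atan2(+0.009412, +0.001176) = 82.9° ≈ 083°.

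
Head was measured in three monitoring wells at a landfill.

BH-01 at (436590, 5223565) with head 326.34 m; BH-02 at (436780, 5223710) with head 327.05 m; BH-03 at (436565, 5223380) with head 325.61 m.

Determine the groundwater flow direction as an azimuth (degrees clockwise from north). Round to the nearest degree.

Taking BH-01 as reference: BH-02−BH-01 = (190, 145, +0.71); BH-03−BH-01 = (-25, -185, -0.73).
Solve a·Δx + b·Δy = Δh: det = 190·(-185) − (-25)·145 = -31525.
∂h/∂x = [(+0.71)·(-185) − (-0.73)·145] / -31525 = +0.0008089
∂h/∂y = [190·(-0.73) − (-25)·(+0.71)] / -31525 = +0.003837
Flow direction (−∇h) has components (-0.0008089 E, -0.003837 N).
Azimuth = atan2(E, N) = atan2(-0.0008089, -0.003837) = 191.9° ≈ 192°.

192°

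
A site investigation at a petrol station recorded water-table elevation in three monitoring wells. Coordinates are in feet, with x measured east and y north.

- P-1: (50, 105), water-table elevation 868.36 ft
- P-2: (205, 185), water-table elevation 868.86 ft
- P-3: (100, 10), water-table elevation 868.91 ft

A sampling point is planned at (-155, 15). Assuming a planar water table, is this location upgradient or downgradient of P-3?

Three-point gradient (reference P-1): Δ to P-2 = (155, 80, +0.50), Δ to P-3 = (50, -95, +0.55).
∂h/∂x = +0.004887, ∂h/∂y = -0.003218 (det = -18725).
Head at (-155, 15) = 868.36 + (+0.004887)·(-205) + (-0.003218)·(-90) = 867.65 ft.
That is lower than the 868.91 ft at P-3, so the point is downgradient.

downgradient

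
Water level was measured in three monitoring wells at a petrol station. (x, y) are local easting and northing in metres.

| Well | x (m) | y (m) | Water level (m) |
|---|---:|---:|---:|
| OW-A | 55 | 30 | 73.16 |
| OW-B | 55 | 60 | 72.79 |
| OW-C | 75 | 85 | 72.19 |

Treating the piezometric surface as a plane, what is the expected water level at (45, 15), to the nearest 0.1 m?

73.5 m

Three-point gradient (reference OW-A): Δ to OW-B = (0, 30, -0.37), Δ to OW-C = (20, 55, -0.97).
∂h/∂x = -0.01458, ∂h/∂y = -0.01233 (det = -600).
h(45, 15) = 73.16 + (-0.01458)·(-10) + (-0.01233)·(-15) = 73.16 +0.146 +0.185 = 73.491 m.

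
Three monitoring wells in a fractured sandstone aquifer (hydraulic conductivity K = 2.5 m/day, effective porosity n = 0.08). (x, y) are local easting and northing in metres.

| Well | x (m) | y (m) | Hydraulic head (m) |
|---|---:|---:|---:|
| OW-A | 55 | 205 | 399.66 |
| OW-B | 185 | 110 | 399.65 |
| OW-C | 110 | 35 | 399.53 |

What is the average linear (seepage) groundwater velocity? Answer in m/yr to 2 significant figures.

13 m/yr

Three-point gradient (reference OW-A): Δ to OW-B = (130, -95, -0.01), Δ to OW-C = (55, -170, -0.13).
∂h/∂x = +0.0006311, ∂h/∂y = +0.0009689 (det = -16875).
|∇h| = √(0.0006311² + 0.0009689²) = 0.001156
Seepage velocity v = K·i/n = 2.5 × 0.001156 / 0.08 = 0.03612 m/day = 13.19 m/yr.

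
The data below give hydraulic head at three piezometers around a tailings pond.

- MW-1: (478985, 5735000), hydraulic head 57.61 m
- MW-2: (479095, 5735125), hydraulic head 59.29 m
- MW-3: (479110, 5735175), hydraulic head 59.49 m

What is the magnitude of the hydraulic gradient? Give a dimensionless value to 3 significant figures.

0.0163

Taking MW-1 as reference: MW-2−MW-1 = (110, 125, +1.68); MW-3−MW-1 = (125, 175, +1.88).
Solve a·Δx + b·Δy = Δh: det = 110·175 − 125·125 = 3625.
∂h/∂x = [(+1.68)·175 − (+1.88)·125] / 3625 = +0.01628
∂h/∂y = [110·(+1.88) − 125·(+1.68)] / 3625 = -0.0008828
|∇h| = √(0.01628² + -0.0008828²) = 0.0163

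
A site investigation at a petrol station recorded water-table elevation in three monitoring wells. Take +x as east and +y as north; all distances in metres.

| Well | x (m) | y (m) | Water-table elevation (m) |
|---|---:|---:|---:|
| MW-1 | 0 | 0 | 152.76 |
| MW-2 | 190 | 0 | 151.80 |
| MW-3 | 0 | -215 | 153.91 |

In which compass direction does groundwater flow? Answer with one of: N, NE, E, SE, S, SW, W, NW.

∂h/∂x = (151.80 − 152.76) / (190 − 0) = -0.005053
∂h/∂y = (153.91 − 152.76) / (-215 − 0) = -0.005349
Flow = −∇h = (+0.005053 east, +0.005349 north), which points northeast.

NE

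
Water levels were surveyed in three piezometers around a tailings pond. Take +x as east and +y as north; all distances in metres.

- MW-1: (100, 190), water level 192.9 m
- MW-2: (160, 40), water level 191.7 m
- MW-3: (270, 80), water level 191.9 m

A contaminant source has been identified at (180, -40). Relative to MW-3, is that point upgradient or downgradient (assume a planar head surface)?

Three-point gradient (reference MW-1): Δ to MW-2 = (60, -150, -1.2), Δ to MW-3 = (170, -110, -1.0).
∂h/∂x = -0.0009524, ∂h/∂y = +0.007619 (det = 18900).
Head at (180, -40) = 192.9 + (-0.0009524)·(80) + (+0.007619)·(-230) = 191.07 m.
That is lower than the 191.9 m at MW-3, so the point is downgradient.

downgradient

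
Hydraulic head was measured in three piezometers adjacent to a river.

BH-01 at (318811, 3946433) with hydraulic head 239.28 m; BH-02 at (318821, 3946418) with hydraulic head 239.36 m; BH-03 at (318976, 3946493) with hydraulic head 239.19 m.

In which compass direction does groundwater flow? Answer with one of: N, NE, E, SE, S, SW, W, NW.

N

Differences from BH-01: to BH-02 (Δx, Δy, Δh) = (10, -15, +0.08); to BH-03 = (165, 60, -0.09).
Determinant of the coordinate differences = 10·60 − 165·(-15) = 3075.
∂h/∂x = [(+0.08)·60 − (-0.09)·(-15)] / 3075 = +0.001122
∂h/∂y = [10·(-0.09) − 165·(+0.08)] / 3075 = -0.004585
Flow = −∇h = (-0.001122 east, +0.004585 north), which points north.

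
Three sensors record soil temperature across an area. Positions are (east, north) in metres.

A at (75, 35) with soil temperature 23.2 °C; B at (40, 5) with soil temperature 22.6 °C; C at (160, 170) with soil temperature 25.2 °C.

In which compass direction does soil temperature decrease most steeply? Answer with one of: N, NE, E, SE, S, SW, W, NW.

SW

Taking A as reference: B−A = (-35, -30, -0.6); C−A = (85, 135, +2.0).
Determinant of the coordinate differences = (-35)·135 − 85·(-30) = -2175.
∂T/∂x = [(-0.6)·135 − (+2.0)·(-30)] / -2175 = +0.009655
∂T/∂y = [(-35)·(+2.0) − 85·(-0.6)] / -2175 = +0.008736
Steepest decrease is along −∇f = (-0.009655 E, -0.008736 N) → southwest.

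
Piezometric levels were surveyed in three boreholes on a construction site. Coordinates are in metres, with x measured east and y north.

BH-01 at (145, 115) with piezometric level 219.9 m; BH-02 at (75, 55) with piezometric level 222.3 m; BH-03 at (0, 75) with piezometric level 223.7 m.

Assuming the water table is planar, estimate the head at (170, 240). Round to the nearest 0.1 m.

217.6 m

Differences from BH-01: to BH-02 (Δx, Δy, Δh) = (-70, -60, +2.4); to BH-03 = (-145, -40, +3.8).
Solve a·Δx + b·Δy = Δh: det = (-70)·(-40) − (-145)·(-60) = -5900.
∂h/∂x = [(+2.4)·(-40) − (+3.8)·(-60)] / -5900 = -0.02237
∂h/∂y = [(-70)·(+3.8) − (-145)·(+2.4)] / -5900 = -0.01390
h(170, 240) = 219.9 + (-0.02237)·(25) + (-0.01390)·(125) = 219.9 -0.559 -1.737 = 217.603 m.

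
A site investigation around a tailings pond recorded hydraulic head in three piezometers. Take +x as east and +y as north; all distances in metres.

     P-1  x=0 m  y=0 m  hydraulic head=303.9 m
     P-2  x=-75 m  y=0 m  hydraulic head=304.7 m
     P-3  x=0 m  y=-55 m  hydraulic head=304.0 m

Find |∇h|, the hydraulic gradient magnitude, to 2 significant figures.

0.011

∂h/∂x = (304.7 − 303.9) / (-75 − 0) = -0.01067
∂h/∂y = (304.0 − 303.9) / (-55 − 0) = -0.001818
|∇h| = √(-0.01067² + -0.001818²) = 0.01082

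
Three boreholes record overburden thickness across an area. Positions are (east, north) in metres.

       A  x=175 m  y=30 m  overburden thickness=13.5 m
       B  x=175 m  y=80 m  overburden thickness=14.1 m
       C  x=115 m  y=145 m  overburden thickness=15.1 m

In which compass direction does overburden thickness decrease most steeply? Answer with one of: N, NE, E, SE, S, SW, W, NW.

S

Taking A as reference: B−A = (0, 50, +0.6); C−A = (-60, 115, +1.6).
Determinant of the coordinate differences = 0·115 − (-60)·50 = 3000.
∂d/∂x = [(+0.6)·115 − (+1.6)·50] / 3000 = -0.003667
∂d/∂y = [0·(+1.6) − (-60)·(+0.6)] / 3000 = +0.01200
Steepest decrease is along −∇f = (+0.003667 E, -0.01200 N) → south.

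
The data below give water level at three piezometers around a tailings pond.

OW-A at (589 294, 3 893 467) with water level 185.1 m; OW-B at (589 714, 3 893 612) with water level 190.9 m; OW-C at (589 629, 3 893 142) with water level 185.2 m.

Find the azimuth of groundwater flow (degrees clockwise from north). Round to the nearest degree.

225°

Three-point gradient (reference OW-A): Δ to OW-B = (420, 145, +5.8), Δ to OW-C = (335, -325, +0.1).
∂h/∂x = +0.01026, ∂h/∂y = +0.01027 (det = -185075).
Flow direction (−∇h) has components (-0.01026 E, -0.01027 N).
Azimuth = atan2(E, N) = atan2(-0.01026, -0.01027) = 225.0° ≈ 225°.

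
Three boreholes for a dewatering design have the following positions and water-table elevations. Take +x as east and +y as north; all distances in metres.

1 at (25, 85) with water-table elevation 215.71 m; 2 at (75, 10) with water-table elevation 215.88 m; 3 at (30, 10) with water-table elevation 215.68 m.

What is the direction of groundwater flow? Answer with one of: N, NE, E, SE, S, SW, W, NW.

W

Taking 1 as reference: 2−1 = (50, -75, +0.17); 3−1 = (5, -75, -0.03).
Solve a·Δx + b·Δy = Δh: det = 50·(-75) − 5·(-75) = -3375.
∂h/∂x = [(+0.17)·(-75) − (-0.03)·(-75)] / -3375 = +0.004444
∂h/∂y = [50·(-0.03) − 5·(+0.17)] / -3375 = +0.0006963
Flow = −∇h = (-0.004444 east, -0.0006963 north), which points west.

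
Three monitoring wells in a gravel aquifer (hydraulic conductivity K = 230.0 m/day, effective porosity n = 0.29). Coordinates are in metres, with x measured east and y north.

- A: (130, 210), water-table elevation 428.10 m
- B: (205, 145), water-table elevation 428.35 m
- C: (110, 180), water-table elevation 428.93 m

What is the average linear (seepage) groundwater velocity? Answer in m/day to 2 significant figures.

Taking A as reference: B−A = (75, -65, +0.25); C−A = (-20, -30, +0.83).
Determinant of the coordinate differences = 75·(-30) − (-20)·(-65) = -3550.
∂h/∂x = [(+0.25)·(-30) − (+0.83)·(-65)] / -3550 = -0.01308
∂h/∂y = [75·(+0.83) − (-20)·(+0.25)] / -3550 = -0.01894
|∇h| = √(-0.01308² + -0.01894²) = 0.02302
Seepage velocity v = K·i/n = 230.0 × 0.02302 / 0.29 = 18.26 m/day.

18 m/day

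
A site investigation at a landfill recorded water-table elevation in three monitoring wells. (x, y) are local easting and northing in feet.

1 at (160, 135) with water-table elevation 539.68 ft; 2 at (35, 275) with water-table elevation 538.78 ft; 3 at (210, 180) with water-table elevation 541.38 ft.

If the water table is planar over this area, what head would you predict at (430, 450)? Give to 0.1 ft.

With h = a·x + b·y + c and 1 as origin, the differences give:
  (-125)·a + 140·b = -0.90
  50·a + 45·b = +1.70
Eliminate b (×45 and ×140, subtract): -12625·a = -278.500 → a = ∂h/∂x = +0.02206
Back-substitute: b = ∂h/∂y = +0.01327.
h(430, 450) = 539.68 + (+0.02206)·(270) + (+0.01327)·(315) = 539.68 +5.956 +4.179 = 549.815 ft.

549.8 ft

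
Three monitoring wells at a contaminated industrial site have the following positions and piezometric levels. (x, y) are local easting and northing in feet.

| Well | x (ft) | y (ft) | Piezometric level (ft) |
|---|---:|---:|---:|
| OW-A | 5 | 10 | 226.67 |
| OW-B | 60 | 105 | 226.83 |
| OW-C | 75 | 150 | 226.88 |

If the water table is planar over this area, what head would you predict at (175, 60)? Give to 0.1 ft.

Taking OW-A as reference: OW-B−OW-A = (55, 95, +0.16); OW-C−OW-A = (70, 140, +0.21).
Solve a·Δx + b·Δy = Δh: det = 55·140 − 70·95 = 1050.
∂h/∂x = [(+0.16)·140 − (+0.21)·95] / 1050 = +0.002333
∂h/∂y = [55·(+0.21) − 70·(+0.16)] / 1050 = +0.0003333
h(175, 60) = 226.67 + (+0.002333)·(170) + (+0.0003333)·(50) = 226.67 +0.397 +0.017 = 227.083 ft.

227.1 ft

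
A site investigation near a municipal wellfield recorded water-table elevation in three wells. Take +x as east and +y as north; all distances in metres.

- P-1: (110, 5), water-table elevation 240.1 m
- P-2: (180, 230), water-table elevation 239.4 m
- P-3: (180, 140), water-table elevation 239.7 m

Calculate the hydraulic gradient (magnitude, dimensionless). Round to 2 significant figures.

Differences from P-1: to P-2 (Δx, Δy, Δh) = (70, 225, -0.7); to P-3 = (70, 135, -0.4).
Solve a·Δx + b·Δy = Δh: det = 70·135 − 70·225 = -6300.
∂h/∂x = [(-0.7)·135 − (-0.4)·225] / -6300 = +0.0007143
∂h/∂y = [70·(-0.4) − 70·(-0.7)] / -6300 = -0.003333
|∇h| = √(0.0007143² + -0.003333²) = 0.003409

0.0034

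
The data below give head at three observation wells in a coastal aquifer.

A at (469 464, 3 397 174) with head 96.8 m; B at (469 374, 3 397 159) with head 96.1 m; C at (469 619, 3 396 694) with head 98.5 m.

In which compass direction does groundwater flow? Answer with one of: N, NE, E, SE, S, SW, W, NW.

Differences from A: to B (Δx, Δy, Δh) = (-90, -15, -0.7); to C = (155, -480, +1.7).
Solve a·Δx + b·Δy = Δh: det = (-90)·(-480) − 155·(-15) = 45525.
∂h/∂x = [(-0.7)·(-480) − (+1.7)·(-15)] / 45525 = +0.007941
∂h/∂y = [(-90)·(+1.7) − 155·(-0.7)] / 45525 = -0.0009775
Flow = −∇h = (-0.007941 east, +0.0009775 north), which points west.

W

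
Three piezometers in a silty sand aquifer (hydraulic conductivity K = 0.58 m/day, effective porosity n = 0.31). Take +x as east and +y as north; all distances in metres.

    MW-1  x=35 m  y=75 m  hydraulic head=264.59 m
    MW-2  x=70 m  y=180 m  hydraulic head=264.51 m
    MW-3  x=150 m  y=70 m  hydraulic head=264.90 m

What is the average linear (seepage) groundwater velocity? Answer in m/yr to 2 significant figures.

Taking MW-1 as reference: MW-2−MW-1 = (35, 105, -0.08); MW-3−MW-1 = (115, -5, +0.31).
Solve a·Δx + b·Δy = Δh: det = 35·(-5) − 115·105 = -12250.
∂h/∂x = [(-0.08)·(-5) − (+0.31)·105] / -12250 = +0.002624
∂h/∂y = [35·(+0.31) − 115·(-0.08)] / -12250 = -0.001637
|∇h| = √(0.002624² + -0.001637²) = 0.003093
Seepage velocity v = K·i/n = 0.58 × 0.003093 / 0.31 = 0.005787 m/day = 2.114 m/yr.

2.1 m/yr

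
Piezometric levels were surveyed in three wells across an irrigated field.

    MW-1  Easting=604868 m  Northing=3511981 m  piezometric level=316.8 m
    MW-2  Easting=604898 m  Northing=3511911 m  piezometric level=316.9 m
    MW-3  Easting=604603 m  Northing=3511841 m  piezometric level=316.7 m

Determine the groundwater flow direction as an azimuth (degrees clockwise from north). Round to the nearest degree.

318°

Taking MW-1 as reference: MW-2−MW-1 = (30, -70, +0.1); MW-3−MW-1 = (-265, -140, -0.1).
Determinant of the coordinate differences = 30·(-140) − (-265)·(-70) = -22750.
∂h/∂x = [(+0.1)·(-140) − (-0.1)·(-70)] / -22750 = +0.0009231
∂h/∂y = [30·(-0.1) − (-265)·(+0.1)] / -22750 = -0.001033
Flow direction (−∇h) has components (-0.0009231 E, +0.001033 N).
Azimuth = atan2(E, N) = atan2(-0.0009231, +0.001033) = 318.2° ≈ 318°.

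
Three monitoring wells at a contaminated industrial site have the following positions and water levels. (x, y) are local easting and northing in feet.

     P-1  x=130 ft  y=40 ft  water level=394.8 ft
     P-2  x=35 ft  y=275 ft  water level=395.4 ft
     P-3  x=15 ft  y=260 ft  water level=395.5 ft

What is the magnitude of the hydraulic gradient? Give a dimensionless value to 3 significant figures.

Three-point gradient (reference P-1): Δ to P-2 = (-95, 235, +0.6), Δ to P-3 = (-115, 220, +0.7).
∂h/∂x = -0.005306, ∂h/∂y = +0.0004082 (det = 6125).
|∇h| = √(-0.005306² + 0.0004082²) = 0.005322

0.00532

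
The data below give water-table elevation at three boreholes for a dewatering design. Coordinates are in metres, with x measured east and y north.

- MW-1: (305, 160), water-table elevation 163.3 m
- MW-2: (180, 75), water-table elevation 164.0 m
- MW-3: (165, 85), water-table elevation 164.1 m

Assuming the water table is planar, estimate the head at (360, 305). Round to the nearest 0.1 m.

Differences from MW-1: to MW-2 (Δx, Δy, Δh) = (-125, -85, +0.7); to MW-3 = (-140, -75, +0.8).
Determinant of the coordinate differences = (-125)·(-75) − (-140)·(-85) = -2525.
∂h/∂x = [(+0.7)·(-75) − (+0.8)·(-85)] / -2525 = -0.006139
∂h/∂y = [(-125)·(+0.8) − (-140)·(+0.7)] / -2525 = +0.0007921
h(360, 305) = 163.3 + (-0.006139)·(55) + (+0.0007921)·(145) = 163.3 -0.338 +0.115 = 163.077 m.

163.1 m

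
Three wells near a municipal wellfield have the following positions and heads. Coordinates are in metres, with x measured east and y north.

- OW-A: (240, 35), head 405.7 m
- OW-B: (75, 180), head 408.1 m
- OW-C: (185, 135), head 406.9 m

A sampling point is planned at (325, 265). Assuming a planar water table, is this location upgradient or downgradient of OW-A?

Differences from OW-A: to OW-B (Δx, Δy, Δh) = (-165, 145, +2.4); to OW-C = (-55, 100, +1.2).
Solve a·Δx + b·Δy = Δh: det = (-165)·100 − (-55)·145 = -8525.
∂h/∂x = [(+2.4)·100 − (+1.2)·145] / -8525 = -0.007742
∂h/∂y = [(-165)·(+1.2) − (-55)·(+2.4)] / -8525 = +0.007742
Head at (325, 265) = 405.7 + (-0.007742)·(85) + (+0.007742)·(230) = 406.82 m.
That is higher than the 405.7 m at OW-A, so the point is upgradient.

upgradient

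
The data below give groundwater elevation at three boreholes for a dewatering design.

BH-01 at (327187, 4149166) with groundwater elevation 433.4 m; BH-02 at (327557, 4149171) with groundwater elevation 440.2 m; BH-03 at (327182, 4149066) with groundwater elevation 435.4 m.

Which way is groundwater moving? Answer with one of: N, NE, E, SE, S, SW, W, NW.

NW

Taking BH-01 as reference: BH-02−BH-01 = (370, 5, +6.8); BH-03−BH-01 = (-5, -100, +2.0).
Determinant of the coordinate differences = 370·(-100) − (-5)·5 = -36975.
∂h/∂x = [(+6.8)·(-100) − (+2.0)·5] / -36975 = +0.01866
∂h/∂y = [370·(+2.0) − (-5)·(+6.8)] / -36975 = -0.02093
Flow = −∇h = (-0.01866 east, +0.02093 north), which points northwest.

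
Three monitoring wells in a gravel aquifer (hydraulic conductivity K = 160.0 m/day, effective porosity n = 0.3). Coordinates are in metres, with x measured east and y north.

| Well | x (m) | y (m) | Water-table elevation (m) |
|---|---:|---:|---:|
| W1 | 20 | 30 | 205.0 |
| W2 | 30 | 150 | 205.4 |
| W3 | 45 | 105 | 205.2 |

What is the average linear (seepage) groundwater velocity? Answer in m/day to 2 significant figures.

Taking W1 as reference: W2−W1 = (10, 120, +0.4); W3−W1 = (25, 75, +0.2).
Solve a·Δx + b·Δy = Δh: det = 10·75 − 25·120 = -2250.
∂h/∂x = [(+0.4)·75 − (+0.2)·120] / -2250 = -0.002667
∂h/∂y = [10·(+0.2) − 25·(+0.4)] / -2250 = +0.003556
|∇h| = √(-0.002667² + 0.003556²) = 0.004445
Seepage velocity v = K·i/n = 160.0 × 0.004445 / 0.3 = 2.371 m/day.

2.4 m/day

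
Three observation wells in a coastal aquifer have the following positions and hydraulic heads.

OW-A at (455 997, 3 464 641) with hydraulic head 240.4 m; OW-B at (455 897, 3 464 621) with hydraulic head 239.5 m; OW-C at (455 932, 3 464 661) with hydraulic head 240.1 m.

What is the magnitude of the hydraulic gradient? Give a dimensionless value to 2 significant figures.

0.011

Differences from OW-A: to OW-B (Δx, Δy, Δh) = (-100, -20, -0.9); to OW-C = (-65, 20, -0.3).
Determinant of the coordinate differences = (-100)·20 − (-65)·(-20) = -3300.
∂h/∂x = [(-0.9)·20 − (-0.3)·(-20)] / -3300 = +0.007273
∂h/∂y = [(-100)·(-0.3) − (-65)·(-0.9)] / -3300 = +0.008636
|∇h| = √(0.007273² + 0.008636²) = 0.01129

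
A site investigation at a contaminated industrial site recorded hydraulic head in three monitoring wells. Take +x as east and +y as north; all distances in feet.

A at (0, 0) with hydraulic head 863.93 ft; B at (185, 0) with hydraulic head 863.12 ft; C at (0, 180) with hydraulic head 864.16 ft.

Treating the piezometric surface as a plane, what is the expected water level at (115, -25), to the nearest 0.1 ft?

∂h/∂x = (863.12 − 863.93) / (185 − 0) = -0.004378
∂h/∂y = (864.16 − 863.93) / (180 − 0) = +0.001278
h(115, -25) = 863.93 + (-0.004378)·(115) + (+0.001278)·(-25) = 863.93 -0.504 -0.032 = 863.395 ft.

863.4 ft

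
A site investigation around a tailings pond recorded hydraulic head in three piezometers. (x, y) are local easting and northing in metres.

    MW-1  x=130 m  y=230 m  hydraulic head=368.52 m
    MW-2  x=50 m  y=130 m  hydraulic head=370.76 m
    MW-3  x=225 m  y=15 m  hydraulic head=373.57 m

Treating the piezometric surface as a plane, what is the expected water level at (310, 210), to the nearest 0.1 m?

369.1 m

With h = a·x + b·y + c and MW-1 as origin, the differences give:
  (-80)·a + (-100)·b = +2.24
  95·a + (-215)·b = +5.05
Eliminate b (×(-215) and ×(-100), subtract): 26700·a = 23.400 → a = ∂h/∂x = +0.0008764
Back-substitute: b = ∂h/∂y = -0.02310.
h(310, 210) = 368.52 + (+0.0008764)·(180) + (-0.02310)·(-20) = 368.52 +0.158 +0.462 = 369.140 m.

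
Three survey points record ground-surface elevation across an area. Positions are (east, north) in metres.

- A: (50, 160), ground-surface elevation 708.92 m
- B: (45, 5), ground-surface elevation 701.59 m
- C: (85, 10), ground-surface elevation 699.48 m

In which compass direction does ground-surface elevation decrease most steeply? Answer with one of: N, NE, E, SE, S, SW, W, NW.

SE

Three-point gradient (reference A): Δ to B = (-5, -155, -7.33), Δ to C = (35, -150, -9.44).
∂z/∂x = -0.05890, ∂z/∂y = +0.04919 (det = 6175).
Steepest decrease is along −∇f = (+0.05890 E, -0.04919 N) → southeast.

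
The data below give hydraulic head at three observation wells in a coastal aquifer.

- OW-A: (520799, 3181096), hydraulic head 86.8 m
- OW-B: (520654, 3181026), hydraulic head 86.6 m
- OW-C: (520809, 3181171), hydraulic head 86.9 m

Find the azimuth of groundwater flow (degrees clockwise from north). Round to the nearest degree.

213°

Taking OW-A as reference: OW-B−OW-A = (-145, -70, -0.2); OW-C−OW-A = (10, 75, +0.1).
Determinant of the coordinate differences = (-145)·75 − 10·(-70) = -10175.
∂h/∂x = [(-0.2)·75 − (+0.1)·(-70)] / -10175 = +0.0007862
∂h/∂y = [(-145)·(+0.1) − 10·(-0.2)] / -10175 = +0.001229
Flow direction (−∇h) has components (-0.0007862 E, -0.001229 N).
Azimuth = atan2(E, N) = atan2(-0.0007862, -0.001229) = 212.6° ≈ 213°.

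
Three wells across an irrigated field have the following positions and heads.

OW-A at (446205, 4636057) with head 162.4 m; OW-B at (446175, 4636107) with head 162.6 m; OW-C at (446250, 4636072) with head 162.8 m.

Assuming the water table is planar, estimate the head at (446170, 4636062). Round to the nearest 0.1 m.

With h = a·x + b·y + c and OW-A as origin, the differences give:
  (-30)·a + 50·b = +0.2
  45·a + 15·b = +0.4
Eliminate b (×15 and ×50, subtract): -2700·a = -17.00 → a = ∂h/∂x = +0.006296
Back-substitute: b = ∂h/∂y = +0.007778.
h(446170, 4636062) = 162.4 + (+0.006296)·(-35) + (+0.007778)·(5) = 162.4 -0.220 +0.039 = 162.219 m.

162.2 m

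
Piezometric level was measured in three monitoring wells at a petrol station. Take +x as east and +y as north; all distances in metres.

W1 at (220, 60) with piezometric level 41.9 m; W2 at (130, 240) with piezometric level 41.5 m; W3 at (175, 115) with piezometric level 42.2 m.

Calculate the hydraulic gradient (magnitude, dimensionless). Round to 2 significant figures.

0.028

With h = a·x + b·y + c and W1 as origin, the differences give:
  (-90)·a + 180·b = -0.4
  (-45)·a + 55·b = +0.3
Eliminate b (×55 and ×180, subtract): 3150·a = -76.00 → a = ∂h/∂x = -0.02413
Back-substitute: b = ∂h/∂y = -0.01429.
|∇h| = √(-0.02413² + -0.01429²) = 0.02804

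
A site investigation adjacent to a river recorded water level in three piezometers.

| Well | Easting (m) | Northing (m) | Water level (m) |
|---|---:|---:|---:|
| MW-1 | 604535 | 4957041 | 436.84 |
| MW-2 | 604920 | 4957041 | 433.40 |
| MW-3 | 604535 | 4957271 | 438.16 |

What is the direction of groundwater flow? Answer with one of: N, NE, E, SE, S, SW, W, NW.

∂h/∂x = (433.40 − 436.84) / (604920 − 604535) = -0.008935
∂h/∂y = (438.16 − 436.84) / (4957271 − 4957041) = +0.005739
Flow = −∇h = (+0.008935 east, -0.005739 north), which points southeast.

SE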